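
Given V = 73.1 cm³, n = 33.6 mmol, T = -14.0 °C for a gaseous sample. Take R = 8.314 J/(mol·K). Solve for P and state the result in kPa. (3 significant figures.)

Directly: P = nRT/V.
V = 73.1 cm³ = 7.310×10^-5 m³; n = 33.6 mmol = 0.03360 mol; T = -14.0 °C = 259.1 K; R = 8.314 J/(mol·K).
P = 9.903×10^5 Pa  (the unit combination reduces to kg/(m·s²) = Pa)
9.903×10^5 Pa × (1 kPa / 1000 Pa) = 990.3 kPa

990 kPa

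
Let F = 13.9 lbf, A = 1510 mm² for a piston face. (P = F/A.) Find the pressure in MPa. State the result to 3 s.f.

P is given directly by: P = F/A.
F = 13.9 lbf = 61.83 N; A = 1510 mm² = 0.001510 m².
P = 40947 Pa  (the unit combination reduces to kg/(m·s²) = Pa)
40947 Pa × (1 MPa / 1.000×10^6 Pa) = 0.04095 MPa

0.0409 MPa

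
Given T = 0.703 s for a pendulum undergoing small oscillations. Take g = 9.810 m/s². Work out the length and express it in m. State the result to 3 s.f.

0.123 m

Rearranging T = 2π√(L/g) for L: L = g·(T/2π)².
T = 0.703 s; g = 9.810 m/s².
L = 0.1228 m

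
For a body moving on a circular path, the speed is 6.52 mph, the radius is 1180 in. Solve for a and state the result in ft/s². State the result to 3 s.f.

Directly: a = v²/r.
v = 6.52 mph = 2.915 m/s; r = 1180 in = 29.97 m.
a = 0.2834 m/s²
0.2834 m/s² × (1 ft/s² / 0.3048 m/s²) = 0.9299 ft/s²

0.930 ft/s²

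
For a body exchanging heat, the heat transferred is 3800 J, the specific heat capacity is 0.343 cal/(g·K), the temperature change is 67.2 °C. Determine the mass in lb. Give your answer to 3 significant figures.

Rearranging: m = Q/(c·ΔT).
Q = 3800 J; c = 0.343 cal/(g·K) = 1435 J/(kg·K); ΔT = 67.2 °C = 67.20 K.
m = 0.03940 kg
0.03940 kg × (1 lb / 0.4536 kg) = 0.08687 lb

0.0869 lb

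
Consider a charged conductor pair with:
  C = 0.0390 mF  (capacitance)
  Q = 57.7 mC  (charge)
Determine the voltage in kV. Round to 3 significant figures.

1.48 kV

Rearranging C = Q/V for V: V = Q/C.
C = 0.0390 mF = 3.900×10^-5 F; Q = 57.7 mC = 0.05770 C.
V = 1479 V
1479 V × (1 kV / 1000 V) = 1.479 kV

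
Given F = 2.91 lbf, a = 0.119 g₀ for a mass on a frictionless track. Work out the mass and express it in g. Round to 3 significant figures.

From Newton's second law: m = F/a.
F = 2.91 lbf = 12.94 N; a = 0.119 g₀ = 1.167 m/s².
m = 11.09 kg
11.09 kg × (1 g / 0.001000 kg) = 11092 g

11100 g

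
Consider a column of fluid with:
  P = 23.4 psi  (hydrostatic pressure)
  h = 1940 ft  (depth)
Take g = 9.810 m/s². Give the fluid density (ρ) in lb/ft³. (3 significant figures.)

1.74 lb/ft³

Rearranging P = ρ·g·h for ρ: ρ = P/(g·h).
P = 23.4 psi = 1.613×10^5 Pa; h = 1940 ft = 591.3 m; g = 9.810 m/s².
ρ = 27.81 kg/m³
27.81 kg/m³ × (1 lb/ft³ / 16.02 kg/m³) = 1.736 lb/ft³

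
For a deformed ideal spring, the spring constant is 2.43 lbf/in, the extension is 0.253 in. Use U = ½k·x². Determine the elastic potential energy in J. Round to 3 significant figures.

Directly: U = ½kx².
k = 2.43 lbf/in = 425.6 N/m; x = 0.253 in = 0.006426 m.
U = 0.008787 J  (the unit combination reduces to kg·m²/s² = J)

0.00879 J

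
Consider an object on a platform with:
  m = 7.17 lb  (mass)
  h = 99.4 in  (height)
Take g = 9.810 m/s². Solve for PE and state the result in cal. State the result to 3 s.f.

19.3 cal

Directly: PE = mgh.
m = 7.17 lb = 3.252 kg; h = 99.4 in = 2.525 m; g = 9.810 m/s².
PE = 80.55 J
80.55 J × (1 cal / 4.184 J) = 19.25 cal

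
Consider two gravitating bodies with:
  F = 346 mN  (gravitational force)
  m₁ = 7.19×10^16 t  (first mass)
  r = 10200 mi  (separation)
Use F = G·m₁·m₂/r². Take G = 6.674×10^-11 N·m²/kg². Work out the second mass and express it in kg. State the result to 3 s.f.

From Newton's law of gravitation: m₂ = F·r²/(G·m₁).
F = 346 mN = 0.3460 N; m₁ = 7.19×10^16 t = 7.190×10^19 kg; r = 10200 mi = 1.642×10^7 m; G = 6.674×10^-11 N·m²/kg².
m₂ = 19429 kg

19400 kg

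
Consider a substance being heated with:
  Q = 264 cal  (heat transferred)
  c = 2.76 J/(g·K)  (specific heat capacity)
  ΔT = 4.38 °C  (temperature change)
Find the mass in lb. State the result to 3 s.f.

Rearranging: m = Q/(c·ΔT).
Q = 264 cal = 1105 J; c = 2.76 J/(g·K) = 2760 J/(kg·K); ΔT = 4.38 °C = 4.380 K.
m = 0.09137 kg
0.09137 kg × (1 lb / 0.4536 kg) = 0.2014 lb

0.201 lb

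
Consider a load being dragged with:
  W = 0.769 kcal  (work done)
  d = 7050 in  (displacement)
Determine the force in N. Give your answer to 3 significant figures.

Solving W = F·d for F: F = W/d.
W = 0.769 kcal = 3217 J; d = 7050 in = 179.1 m.
F = 17.97 N  (the unit combination reduces to kg·m/s² = N)

18.0 N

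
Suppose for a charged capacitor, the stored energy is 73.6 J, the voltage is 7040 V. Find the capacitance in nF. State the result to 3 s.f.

2970 nF

Rearranging E = ½C·V² for C: C = 2E/V².
E = 73.6 J; V = 7040 V.
C = 2.970×10^-6 F
2.970×10^-6 F × (1 nF / 1.000×10^-9 F) = 2970 nF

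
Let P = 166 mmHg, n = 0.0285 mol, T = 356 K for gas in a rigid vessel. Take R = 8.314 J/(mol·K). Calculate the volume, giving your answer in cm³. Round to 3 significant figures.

3810 cm³

From the ideal-gas law: V = nRT/P.
P = 166 mmHg = 22131 Pa; n = 0.0285 mol; T = 356 K; R = 8.314 J/(mol·K).
V = 0.003811 m³
0.003811 m³ × (1 cm³ / 1.000×10^-6 m³) = 3811 cm³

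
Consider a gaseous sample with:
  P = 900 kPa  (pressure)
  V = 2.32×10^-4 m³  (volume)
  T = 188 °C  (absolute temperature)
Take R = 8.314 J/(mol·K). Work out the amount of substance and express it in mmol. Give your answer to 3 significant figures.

Rearranging: n = PV/(RT).
P = 900 kPa = 9.000×10^5 Pa; V = 2.32×10^-4 m³; T = 188 °C = 461.1 K; R = 8.314 J/(mol·K).
n = 0.05446 mol
0.05446 mol × (1 mmol / 0.001000 mol) = 54.46 mmol

54.5 mmol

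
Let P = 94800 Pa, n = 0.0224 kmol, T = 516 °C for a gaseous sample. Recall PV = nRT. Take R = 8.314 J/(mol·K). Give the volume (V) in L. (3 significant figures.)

1550 L

From the ideal-gas law: V = nRT/P.
P = 94800 Pa; n = 0.0224 kmol = 22.40 mol; T = 516 °C = 789.1 K; R = 8.314 J/(mol·K).
V = 1.550 m³
1.550 m³ × (1 L / 0.001000 m³) = 1550 L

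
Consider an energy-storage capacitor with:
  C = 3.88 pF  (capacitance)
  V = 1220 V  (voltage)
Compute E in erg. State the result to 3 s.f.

Directly: E = ½CV².
C = 3.88 pF = 3.880×10^-12 F; V = 1220 V.
E = 2.887×10^-6 J
2.887×10^-6 J × (1 erg / 1.000×10^-7 J) = 28.87 erg

28.9 erg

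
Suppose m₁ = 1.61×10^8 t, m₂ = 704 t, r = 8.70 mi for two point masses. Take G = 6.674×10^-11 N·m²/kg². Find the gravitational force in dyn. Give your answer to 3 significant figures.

F is given directly by: F = Gm₁m₂/r².
m₁ = 1.61×10^8 t = 1.610×10^11 kg; m₂ = 704 t = 7.040×10^5 kg; r = 8.70 mi = 14001 m; G = 6.674×10^-11 N·m²/kg².
F = 0.03859 N
0.03859 N × (1 dyn / 1.000×10^-5 N) = 3859 dyn

3860 dyn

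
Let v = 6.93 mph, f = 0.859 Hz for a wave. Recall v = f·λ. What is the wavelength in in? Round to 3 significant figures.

Solving v = f·λ for λ: λ = v/f.
v = 6.93 mph = 3.098 m/s; f = 0.859 Hz.
λ = 3.607 m
3.607 m × (1 in / 0.02540 m) = 142.0 in

142 in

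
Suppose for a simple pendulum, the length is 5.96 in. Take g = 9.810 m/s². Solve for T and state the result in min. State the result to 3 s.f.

0.0130 min

T is given directly by: T = 2π√(L/g).
L = 5.96 in = 0.1514 m; g = 9.810 m/s².
T = 0.7805 s
0.7805 s × (1 min / 60.00 s) = 0.01301 min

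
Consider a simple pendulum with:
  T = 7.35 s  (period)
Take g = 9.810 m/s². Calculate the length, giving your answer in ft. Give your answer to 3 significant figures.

Solving T = 2π√(L/g) for L: L = g·(T/2π)².
T = 7.35 s; g = 9.810 m/s².
L = 13.42 m
13.42 m × (1 ft / 0.3048 m) = 44.04 ft

44.0 ft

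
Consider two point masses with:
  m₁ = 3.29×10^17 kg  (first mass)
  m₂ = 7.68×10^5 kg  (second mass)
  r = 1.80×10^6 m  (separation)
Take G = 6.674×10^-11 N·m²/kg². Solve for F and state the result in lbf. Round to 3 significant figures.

Directly: F = Gm₁m₂/r².
m₁ = 3.29×10^17 kg; m₂ = 7.68×10^5 kg; r = 1.80×10^6 m; G = 6.674×10^-11 N·m²/kg².
F = 5.205 N  (the unit combination reduces to kg·m/s² = N)
5.205 N × (1 lbf / 4.448 N) = 1.170 lbf

1.17 lbf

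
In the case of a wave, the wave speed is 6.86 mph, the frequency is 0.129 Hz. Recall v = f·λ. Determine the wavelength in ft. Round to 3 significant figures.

78.0 ft

Rearranging: λ = v/f.
v = 6.86 mph = 3.067 m/s; f = 0.129 Hz.
λ = 23.77 m
23.77 m × (1 ft / 0.3048 m) = 77.99 ft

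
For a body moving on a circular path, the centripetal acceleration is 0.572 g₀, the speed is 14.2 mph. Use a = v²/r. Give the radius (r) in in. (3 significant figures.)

283 in

Rearranging: r = v²/a.
a = 0.572 g₀ = 5.609 m/s²; v = 14.2 mph = 6.348 m/s.
r = 7.184 m
7.184 m × (1 in / 0.02540 m) = 282.8 in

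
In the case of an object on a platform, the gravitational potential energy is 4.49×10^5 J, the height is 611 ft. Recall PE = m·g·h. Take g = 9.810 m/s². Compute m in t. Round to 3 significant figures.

Solving PE = m·g·h for m: m = PE/(g·h).
PE = 4.49×10^5 J; h = 611 ft = 186.2 m; g = 9.810 m/s².
m = 245.8 kg
245.8 kg × (1 t / 1000 kg) = 0.2458 t

0.246 t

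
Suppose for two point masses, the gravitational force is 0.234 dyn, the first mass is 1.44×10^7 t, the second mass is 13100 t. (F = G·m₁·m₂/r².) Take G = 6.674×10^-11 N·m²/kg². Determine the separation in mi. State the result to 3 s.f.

1440 mi

From Newton's law of gravitation: r = √(G·m₁m₂/F).
F = 0.234 dyn = 2.340×10^-6 N; m₁ = 1.44×10^7 t = 1.440×10^10 kg; m₂ = 13100 t = 1.310×10^7 kg; G = 6.674×10^-11 N·m²/kg².
r = 2.320×10^6 m
2.320×10^6 m × (1 mi / 1609 m) = 1441 mi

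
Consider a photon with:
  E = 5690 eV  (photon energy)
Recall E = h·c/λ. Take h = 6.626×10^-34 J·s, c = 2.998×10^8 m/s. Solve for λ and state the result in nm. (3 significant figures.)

Solving E = h·c/λ for λ: λ = hc/E.
E = 5690 eV = 9.116×10^-16 J; h = 6.626×10^-34 J·s; c = 2.998×10^8 m/s.
λ = 2.179×10^-10 m
2.179×10^-10 m × (1 nm / 1.000×10^-9 m) = 0.2179 nm

0.218 nm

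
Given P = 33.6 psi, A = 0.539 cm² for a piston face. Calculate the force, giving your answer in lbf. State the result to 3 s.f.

2.81 lbf

Rearranging: F = P·A.
P = 33.6 psi = 2.317×10^5 Pa; A = 0.539 cm² = 5.390×10^-5 m².
F = 12.49 N  (the unit combination reduces to kg·m/s² = N)
12.49 N × (1 lbf / 4.448 N) = 2.807 lbf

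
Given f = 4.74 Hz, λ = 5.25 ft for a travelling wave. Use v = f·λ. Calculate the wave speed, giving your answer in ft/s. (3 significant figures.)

Directly: v = fλ.
f = 4.74 Hz; λ = 5.25 ft = 1.600 m.
v = 7.585 m/s
7.585 m/s × (1 ft/s / 0.3048 m/s) = 24.89 ft/s

24.9 ft/s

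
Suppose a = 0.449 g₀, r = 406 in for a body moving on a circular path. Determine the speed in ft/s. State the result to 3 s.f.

22.1 ft/s

Rearranging: v = √(a·r).
a = 0.449 g₀ = 4.403 m/s²; r = 406 in = 10.31 m.
v = 6.739 m/s
6.739 m/s × (1 ft/s / 0.3048 m/s) = 22.11 ft/s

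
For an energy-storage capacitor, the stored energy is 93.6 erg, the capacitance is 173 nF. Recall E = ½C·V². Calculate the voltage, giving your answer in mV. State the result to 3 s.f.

10400 mV

Rearranging: V = √(2E/C).
E = 93.6 erg = 9.360×10^-6 J; C = 173 nF = 1.730×10^-7 F.
V = 10.40 V
10.40 V × (1 mV / 0.001000 V) = 10402 mV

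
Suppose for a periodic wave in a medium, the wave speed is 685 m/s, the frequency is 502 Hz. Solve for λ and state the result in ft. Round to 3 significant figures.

Rearranging v = f·λ for λ: λ = v/f.
v = 685 m/s; f = 502 Hz.
λ = 1.365 m
1.365 m × (1 ft / 0.3048 m) = 4.477 ft

4.48 ft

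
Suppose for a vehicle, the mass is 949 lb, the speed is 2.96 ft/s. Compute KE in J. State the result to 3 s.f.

175 J

Directly: KE = ½mv².
m = 949 lb = 430.5 kg; v = 2.96 ft/s = 0.9022 m/s.
KE = 175.2 J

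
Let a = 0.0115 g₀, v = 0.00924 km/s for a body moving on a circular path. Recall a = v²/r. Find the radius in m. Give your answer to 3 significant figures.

757 m

Rearranging: r = v²/a.
a = 0.0115 g₀ = 0.1128 m/s²; v = 0.00924 km/s = 9.240 m/s.
r = 757.1 m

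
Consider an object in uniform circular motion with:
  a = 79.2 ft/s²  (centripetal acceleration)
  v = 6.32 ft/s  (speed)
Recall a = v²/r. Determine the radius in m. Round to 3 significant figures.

Rearranging a = v²/r for r: r = v²/a.
a = 79.2 ft/s² = 24.14 m/s²; v = 6.32 ft/s = 1.926 m/s.
r = 0.1537 m

0.154 m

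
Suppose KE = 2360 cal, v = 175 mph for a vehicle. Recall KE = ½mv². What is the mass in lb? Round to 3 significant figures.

Rearranging KE = ½mv² for m: m = 2·KE/v².
KE = 2360 cal = 9874 J; v = 175 mph = 78.23 m/s.
m = 3.227 kg
3.227 kg × (1 lb / 0.4536 kg) = 7.114 lb

7.11 lb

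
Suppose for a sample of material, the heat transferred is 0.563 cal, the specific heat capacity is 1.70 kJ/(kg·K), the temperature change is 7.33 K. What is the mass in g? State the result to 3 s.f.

0.189 g

Solving Q = m·c·ΔT for m: m = Q/(c·ΔT).
Q = 0.563 cal = 2.356 J; c = 1.70 kJ/(kg·K) = 1700 J/(kg·K); ΔT = 7.33 K.
m = 1.890×10^-4 kg
1.890×10^-4 kg × (1 g / 0.001000 kg) = 0.1890 g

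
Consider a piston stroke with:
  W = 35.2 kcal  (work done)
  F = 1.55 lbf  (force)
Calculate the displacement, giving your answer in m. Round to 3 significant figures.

Rearranging: d = W/F.
W = 35.2 kcal = 1.473×10^5 J; F = 1.55 lbf = 6.895 N.
d = 21361 m

21400 m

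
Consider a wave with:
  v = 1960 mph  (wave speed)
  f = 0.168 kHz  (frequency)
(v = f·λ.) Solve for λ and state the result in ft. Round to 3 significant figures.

17.1 ft

Solving v = f·λ for λ: λ = v/f.
v = 1960 mph = 876.2 m/s; f = 0.168 kHz = 168.0 Hz.
λ = 5.215 m
5.215 m × (1 ft / 0.3048 m) = 17.11 ft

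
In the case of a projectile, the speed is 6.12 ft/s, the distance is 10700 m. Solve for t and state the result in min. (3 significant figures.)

95.6 min

Solving v = d/t for t: t = d/v.
v = 6.12 ft/s = 1.865 m/s; d = 10700 m.
t = 5736 s
5736 s × (1 min / 60.00 s) = 95.60 min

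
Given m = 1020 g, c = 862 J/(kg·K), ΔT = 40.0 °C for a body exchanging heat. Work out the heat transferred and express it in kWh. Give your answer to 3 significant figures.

0.00977 kWh

Directly: Q = mcΔT.
m = 1020 g = 1.020 kg; c = 862 J/(kg·K); ΔT = 40.0 °C = 40.00 K.
Q = 35170 J  (the unit combination reduces to kg·m²/s² = J)
35170 J × (1 kWh / 3.600×10^6 J) = 0.009769 kWh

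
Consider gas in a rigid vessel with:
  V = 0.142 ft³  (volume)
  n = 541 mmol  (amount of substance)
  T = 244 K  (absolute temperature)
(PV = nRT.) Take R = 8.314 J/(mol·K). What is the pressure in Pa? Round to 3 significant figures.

P is given directly by: P = nRT/V.
V = 0.142 ft³ = 0.004021 m³; n = 541 mmol = 0.5410 mol; T = 244 K; R = 8.314 J/(mol·K).
P = 2.729×10^5 Pa

2.73×10^5 Pa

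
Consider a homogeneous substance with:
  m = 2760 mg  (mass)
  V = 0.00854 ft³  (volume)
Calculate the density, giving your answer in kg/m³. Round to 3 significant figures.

11.4 kg/m³

ρ is given directly by: ρ = m/V.
m = 2760 mg = 0.002760 kg; V = 0.00854 ft³ = 2.418×10^-4 m³.
ρ = 11.41 kg/m³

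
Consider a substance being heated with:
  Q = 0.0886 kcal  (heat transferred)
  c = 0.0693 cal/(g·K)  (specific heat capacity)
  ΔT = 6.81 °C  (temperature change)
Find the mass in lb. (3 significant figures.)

Rearranging: m = Q/(c·ΔT).
Q = 0.0886 kcal = 370.7 J; c = 0.0693 cal/(g·K) = 290.0 J/(kg·K); ΔT = 6.81 °C = 6.810 K.
m = 0.1877 kg
0.1877 kg × (1 lb / 0.4536 kg) = 0.4139 lb

0.414 lb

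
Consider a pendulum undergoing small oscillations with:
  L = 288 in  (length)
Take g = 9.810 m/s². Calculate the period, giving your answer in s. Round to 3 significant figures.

Directly: T = 2π√(L/g).
L = 288 in = 7.315 m; g = 9.810 m/s².
T = 5.426 s

5.43 s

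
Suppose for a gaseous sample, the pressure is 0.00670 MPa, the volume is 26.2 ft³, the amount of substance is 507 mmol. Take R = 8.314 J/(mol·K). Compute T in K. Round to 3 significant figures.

1180 K

From the ideal-gas law: T = PV/(nR).
P = 0.00670 MPa = 6700 Pa; V = 26.2 ft³ = 0.7419 m³; n = 507 mmol = 0.5070 mol; R = 8.314 J/(mol·K).
T = 1179 K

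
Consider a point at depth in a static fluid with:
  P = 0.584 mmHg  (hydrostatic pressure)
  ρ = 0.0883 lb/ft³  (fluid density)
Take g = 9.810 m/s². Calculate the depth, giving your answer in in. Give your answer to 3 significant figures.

221 in

Rearranging P = ρ·g·h for h: h = P/(ρ·g).
P = 0.584 mmHg = 77.86 Pa; ρ = 0.0883 lb/ft³ = 1.414 kg/m³; g = 9.810 m/s².
h = 5.611 m
5.611 m × (1 in / 0.02540 m) = 220.9 in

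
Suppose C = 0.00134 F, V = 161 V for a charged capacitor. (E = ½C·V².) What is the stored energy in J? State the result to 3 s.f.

Directly: E = ½CV².
C = 0.00134 F; V = 161 V.
E = 17.37 J

17.4 J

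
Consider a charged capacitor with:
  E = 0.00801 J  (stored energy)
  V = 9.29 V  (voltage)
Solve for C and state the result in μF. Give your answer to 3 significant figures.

Rearranging: C = 2E/V².
E = 0.00801 J; V = 9.29 V.
C = 1.856×10^-4 F
1.856×10^-4 F × (1 μF / 1.000×10^-6 F) = 185.6 μF

186 μF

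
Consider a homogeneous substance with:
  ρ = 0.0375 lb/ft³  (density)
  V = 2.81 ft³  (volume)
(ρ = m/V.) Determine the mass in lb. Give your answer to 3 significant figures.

Rearranging: m = ρV.
ρ = 0.0375 lb/ft³ = 0.6007 kg/m³; V = 2.81 ft³ = 0.07957 m³.
m = 0.04780 kg
0.04780 kg × (1 lb / 0.4536 kg) = 0.1054 lb

0.105 lb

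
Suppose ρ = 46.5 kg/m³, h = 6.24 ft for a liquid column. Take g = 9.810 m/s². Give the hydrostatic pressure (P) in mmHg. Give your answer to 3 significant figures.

P is given directly by: P = ρgh.
ρ = 46.5 kg/m³; h = 6.24 ft = 1.902 m; g = 9.810 m/s².
P = 867.6 Pa
867.6 Pa × (1 mmHg / 133.3 Pa) = 6.508 mmHg

6.51 mmHg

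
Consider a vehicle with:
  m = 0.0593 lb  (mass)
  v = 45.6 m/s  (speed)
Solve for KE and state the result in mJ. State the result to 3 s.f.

28000 mJ

Directly: KE = ½mv².
m = 0.0593 lb = 0.02690 kg; v = 45.6 m/s.
KE = 27.97 J
27.97 J × (1 mJ / 0.001000 J) = 27965 mJ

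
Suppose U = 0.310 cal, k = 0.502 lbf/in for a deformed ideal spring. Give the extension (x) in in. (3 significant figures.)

Rearranging U = ½k·x² for x: x = √(2U/k).
U = 0.310 cal = 1.297 J; k = 0.502 lbf/in = 87.91 N/m.
x = 0.1718 m
0.1718 m × (1 in / 0.02540 m) = 6.763 in

6.76 in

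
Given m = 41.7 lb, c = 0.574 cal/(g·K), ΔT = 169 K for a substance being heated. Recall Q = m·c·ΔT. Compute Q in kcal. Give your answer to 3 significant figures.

Q is given directly by: Q = mcΔT.
m = 41.7 lb = 18.91 kg; c = 0.574 cal/(g·K) = 2402 J/(kg·K); ΔT = 169 K.
Q = 7.677×10^6 J
7.677×10^6 J × (1 kcal / 4184 J) = 1835 kcal

1830 kcal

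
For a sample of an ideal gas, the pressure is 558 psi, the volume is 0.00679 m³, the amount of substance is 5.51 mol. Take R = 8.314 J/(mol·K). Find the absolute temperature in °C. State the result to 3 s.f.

297 °C

Rearranging: T = PV/(nR).
P = 558 psi = 3.847×10^6 Pa; V = 0.00679 m³; n = 5.51 mol; R = 8.314 J/(mol·K).
T = 570.2 K
570.2 K − 273.15 = 297.1 °C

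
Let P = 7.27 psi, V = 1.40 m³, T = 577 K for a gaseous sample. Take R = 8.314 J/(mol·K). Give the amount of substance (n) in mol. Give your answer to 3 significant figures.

14.6 mol

Solving PV = nRT for n: n = PV/(RT).
P = 7.27 psi = 50125 Pa; V = 1.40 m³; T = 577 K; R = 8.314 J/(mol·K).
n = 14.63 mol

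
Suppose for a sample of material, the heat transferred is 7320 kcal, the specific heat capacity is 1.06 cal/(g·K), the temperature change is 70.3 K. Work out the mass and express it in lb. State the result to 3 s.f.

Rearranging Q = m·c·ΔT for m: m = Q/(c·ΔT).
Q = 7320 kcal = 3.063×10^7 J; c = 1.06 cal/(g·K) = 4435 J/(kg·K); ΔT = 70.3 K.
m = 98.23 kg
98.23 kg × (1 lb / 0.4536 kg) = 216.6 lb

217 lb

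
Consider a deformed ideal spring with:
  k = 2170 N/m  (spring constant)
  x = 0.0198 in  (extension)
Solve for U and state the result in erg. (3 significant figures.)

2740 erg

Directly: U = ½kx².
k = 2170 N/m; x = 0.0198 in = 5.029×10^-4 m.
U = 2.744×10^-4 J
2.744×10^-4 J × (1 erg / 1.000×10^-7 J) = 2744 erg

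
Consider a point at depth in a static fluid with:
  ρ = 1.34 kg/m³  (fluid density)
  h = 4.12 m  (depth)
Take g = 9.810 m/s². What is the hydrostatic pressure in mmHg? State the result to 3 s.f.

P is given directly by: P = ρgh.
ρ = 1.34 kg/m³; h = 4.12 m; g = 9.810 m/s².
P = 54.16 Pa
54.16 Pa × (1 mmHg / 133.3 Pa) = 0.4062 mmHg

0.406 mmHg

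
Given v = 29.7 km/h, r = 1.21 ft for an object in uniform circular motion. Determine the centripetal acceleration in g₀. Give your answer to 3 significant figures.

a is given directly by: a = v²/r.
v = 29.7 km/h = 8.250 m/s; r = 1.21 ft = 0.3688 m.
a = 184.5 m/s²
184.5 m/s² × (1 g₀ / 9.807 m/s²) = 18.82 g₀

18.8 g₀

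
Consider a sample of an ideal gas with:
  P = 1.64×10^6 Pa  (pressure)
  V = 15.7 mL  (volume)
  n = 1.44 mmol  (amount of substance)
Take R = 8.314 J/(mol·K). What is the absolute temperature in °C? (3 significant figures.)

Solving PV = nRT for T: T = PV/(nR).
P = 1.64×10^6 Pa; V = 15.7 mL = 1.570×10^-5 m³; n = 1.44 mmol = 0.001440 mol; R = 8.314 J/(mol·K).
T = 2151 K
2151 K − 273.15 = 1878 °C

1880 °C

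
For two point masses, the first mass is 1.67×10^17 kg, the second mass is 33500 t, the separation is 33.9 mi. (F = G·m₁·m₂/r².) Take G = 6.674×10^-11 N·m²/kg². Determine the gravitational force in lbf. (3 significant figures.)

28200 lbf

From Newton's law of gravitation: F = Gm₁m₂/r².
m₁ = 1.67×10^17 kg; m₂ = 33500 t = 3.350×10^7 kg; r = 33.9 mi = 54557 m; G = 6.674×10^-11 N·m²/kg².
F = 1.254×10^5 N  (the unit combination reduces to kg·m/s² = N)
1.254×10^5 N × (1 lbf / 4.448 N) = 28201 lbf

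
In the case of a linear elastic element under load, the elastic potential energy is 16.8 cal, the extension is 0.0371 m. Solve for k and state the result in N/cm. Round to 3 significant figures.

Rearranging U = ½k·x² for k: k = 2U/x².
U = 16.8 cal = 70.29 J; x = 0.0371 m.
k = 1.021×10^5 N/m
1.021×10^5 N/m × (1 N/cm / 100.0 N/m) = 1021 N/cm

1020 N/cm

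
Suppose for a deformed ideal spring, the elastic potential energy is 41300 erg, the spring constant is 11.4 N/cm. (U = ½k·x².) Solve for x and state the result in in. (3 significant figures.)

Rearranging: x = √(2U/k).
U = 41300 erg = 0.004130 J; k = 11.4 N/cm = 1140 N/m.
x = 0.002692 m
0.002692 m × (1 in / 0.02540 m) = 0.1060 in

0.106 in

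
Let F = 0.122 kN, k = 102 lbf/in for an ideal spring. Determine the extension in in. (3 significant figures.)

From Hooke's law: x = F/k.
F = 0.122 kN = 122.0 N; k = 102 lbf/in = 17863 N/m.
x = 0.006830 m
0.006830 m × (1 in / 0.02540 m) = 0.2689 in

0.269 in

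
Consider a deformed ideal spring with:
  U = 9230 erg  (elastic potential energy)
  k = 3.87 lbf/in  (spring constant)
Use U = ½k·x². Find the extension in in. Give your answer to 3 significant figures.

0.0650 in

Solving U = ½k·x² for x: x = √(2U/k).
U = 9230 erg = 9.230×10^-4 J; k = 3.87 lbf/in = 677.7 N/m.
x = 0.001650 m
0.001650 m × (1 in / 0.02540 m) = 0.06498 in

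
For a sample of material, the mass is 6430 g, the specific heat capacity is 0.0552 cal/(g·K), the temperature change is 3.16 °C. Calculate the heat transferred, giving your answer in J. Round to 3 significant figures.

Directly: Q = mcΔT.
m = 6430 g = 6.430 kg; c = 0.0552 cal/(g·K) = 231.0 J/(kg·K); ΔT = 3.16 °C = 3.160 K.
Q = 4693 J  (the unit combination reduces to kg·m²/s² = J)

4690 J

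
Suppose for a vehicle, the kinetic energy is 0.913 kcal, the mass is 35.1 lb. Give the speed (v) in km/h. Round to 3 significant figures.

78.9 km/h

Solving KE = ½mv² for v: v = √(2·KE/m).
KE = 0.913 kcal = 3820 J; m = 35.1 lb = 15.92 kg.
v = 21.91 m/s
21.91 m/s × (1 km/h / 0.2778 m/s) = 78.86 km/h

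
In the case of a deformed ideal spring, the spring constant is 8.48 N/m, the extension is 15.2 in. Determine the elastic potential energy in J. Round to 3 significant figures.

Directly: U = ½kx².
k = 8.48 N/m; x = 15.2 in = 0.3861 m.
U = 0.6320 J  (the unit combination reduces to kg·m²/s² = J)

0.632 J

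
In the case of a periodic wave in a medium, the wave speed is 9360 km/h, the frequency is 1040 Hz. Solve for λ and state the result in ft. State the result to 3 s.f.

8.20 ft

Rearranging v = f·λ for λ: λ = v/f.
v = 9360 km/h = 2600 m/s; f = 1040 Hz.
λ = 2.500 m
2.500 m × (1 ft / 0.3048 m) = 8.202 ft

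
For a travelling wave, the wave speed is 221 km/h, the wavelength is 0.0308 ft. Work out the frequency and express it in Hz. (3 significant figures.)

Solving v = f·λ for f: f = v/λ.
v = 221 km/h = 61.39 m/s; λ = 0.0308 ft = 0.009388 m.
f = 6539 Hz

6540 Hz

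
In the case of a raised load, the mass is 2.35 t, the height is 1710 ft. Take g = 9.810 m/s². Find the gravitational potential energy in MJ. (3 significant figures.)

12.0 MJ

PE is given directly by: PE = mgh.
m = 2.35 t = 2350 kg; h = 1710 ft = 521.2 m; g = 9.810 m/s².
PE = 1.202×10^7 J
1.202×10^7 J × (1 MJ / 1.000×10^6 J) = 12.02 MJ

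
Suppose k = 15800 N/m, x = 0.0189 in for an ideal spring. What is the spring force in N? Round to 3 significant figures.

Directly: F = kx.
k = 15800 N/m; x = 0.0189 in = 4.801×10^-4 m.
F = 7.585 N  (the unit combination reduces to kg·m/s² = N)

7.58 N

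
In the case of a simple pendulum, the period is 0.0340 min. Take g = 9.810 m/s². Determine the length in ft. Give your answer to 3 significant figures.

Solving T = 2π√(L/g) for L: L = g·(T/2π)².
T = 0.0340 min = 2.040 s; g = 9.810 m/s².
L = 1.034 m
1.034 m × (1 ft / 0.3048 m) = 3.393 ft

3.39 ft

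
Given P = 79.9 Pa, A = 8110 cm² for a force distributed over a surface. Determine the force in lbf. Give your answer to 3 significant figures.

Rearranging: F = P·A.
P = 79.9 Pa; A = 8110 cm² = 0.8110 m².
F = 64.80 N
64.80 N × (1 lbf / 4.448 N) = 14.57 lbf

14.6 lbf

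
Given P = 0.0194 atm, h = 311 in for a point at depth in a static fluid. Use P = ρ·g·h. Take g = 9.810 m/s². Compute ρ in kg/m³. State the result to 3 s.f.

25.4 kg/m³

Rearranging P = ρ·g·h for ρ: ρ = P/(g·h).
P = 0.0194 atm = 1966 Pa; h = 311 in = 7.899 m; g = 9.810 m/s².
ρ = 25.37 kg/m³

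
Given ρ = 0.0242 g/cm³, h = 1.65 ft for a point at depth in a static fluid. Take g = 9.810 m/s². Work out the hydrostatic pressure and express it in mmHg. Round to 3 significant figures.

Directly: P = ρgh.
ρ = 0.0242 g/cm³ = 24.20 kg/m³; h = 1.65 ft = 0.5029 m; g = 9.810 m/s².
P = 119.4 Pa  (the unit combination reduces to kg/(m·s²) = Pa)
119.4 Pa × (1 mmHg / 133.3 Pa) = 0.8955 mmHg

0.896 mmHg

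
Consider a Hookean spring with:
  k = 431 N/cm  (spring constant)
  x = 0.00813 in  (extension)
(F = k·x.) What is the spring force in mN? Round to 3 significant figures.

8900 mN

Directly: F = kx.
k = 431 N/cm = 43100 N/m; x = 0.00813 in = 2.065×10^-4 m.
F = 8.900 N
8.900 N × (1 mN / 0.001000 N) = 8900 mN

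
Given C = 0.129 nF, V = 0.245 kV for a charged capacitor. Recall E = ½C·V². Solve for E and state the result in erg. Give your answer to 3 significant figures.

E is given directly by: E = ½CV².
C = 0.129 nF = 1.290×10^-10 F; V = 0.245 kV = 245.0 V.
E = 3.872×10^-6 J
3.872×10^-6 J × (1 erg / 1.000×10^-7 J) = 38.72 erg

38.7 erg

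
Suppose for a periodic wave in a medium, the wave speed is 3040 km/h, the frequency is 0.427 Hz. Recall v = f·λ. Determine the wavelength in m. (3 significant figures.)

1980 m

Solving v = f·λ for λ: λ = v/f.
v = 3040 km/h = 844.4 m/s; f = 0.427 Hz.
λ = 1978 m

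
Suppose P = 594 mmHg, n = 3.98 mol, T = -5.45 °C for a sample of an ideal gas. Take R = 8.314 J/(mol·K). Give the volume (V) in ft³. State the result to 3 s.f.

From the ideal-gas law: V = nRT/P.
P = 594 mmHg = 79193 Pa; n = 3.98 mol; T = -5.45 °C = 267.7 K; R = 8.314 J/(mol·K).
V = 0.1119 m³
0.1119 m³ × (1 ft³ / 0.02832 m³) = 3.950 ft³

3.95 ft³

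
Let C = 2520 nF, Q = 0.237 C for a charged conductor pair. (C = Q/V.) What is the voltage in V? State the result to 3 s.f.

94000 V

Solving C = Q/V for V: V = Q/C.
C = 2520 nF = 2.520×10^-6 F; Q = 0.237 C.
V = 94048 V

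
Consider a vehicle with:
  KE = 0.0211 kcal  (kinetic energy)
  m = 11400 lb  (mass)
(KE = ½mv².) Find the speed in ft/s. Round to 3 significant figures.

0.606 ft/s

Rearranging: v = √(2·KE/m).
KE = 0.0211 kcal = 88.28 J; m = 11400 lb = 5171 kg.
v = 0.1848 m/s
0.1848 m/s × (1 ft/s / 0.3048 m/s) = 0.6063 ft/s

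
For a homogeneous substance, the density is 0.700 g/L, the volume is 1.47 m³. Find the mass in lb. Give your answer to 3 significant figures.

2.27 lb

Rearranging: m = ρV.
ρ = 0.700 g/L = 0.7000 kg/m³; V = 1.47 m³.
m = 1.029 kg
1.029 kg × (1 lb / 0.4536 kg) = 2.269 lb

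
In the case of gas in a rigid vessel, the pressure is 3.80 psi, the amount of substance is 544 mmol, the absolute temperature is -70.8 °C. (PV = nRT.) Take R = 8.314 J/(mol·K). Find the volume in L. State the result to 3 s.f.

34.9 L

Rearranging: V = nRT/P.
P = 3.80 psi = 26200 Pa; n = 544 mmol = 0.5440 mol; T = -70.8 °C = 202.3 K; R = 8.314 J/(mol·K).
V = 0.03493 m³
0.03493 m³ × (1 L / 0.001000 m³) = 34.93 L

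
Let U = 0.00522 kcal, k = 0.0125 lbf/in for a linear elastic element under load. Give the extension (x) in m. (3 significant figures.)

Rearranging: x = √(2U/k).
U = 0.00522 kcal = 21.84 J; k = 0.0125 lbf/in = 2.189 N/m.
x = 4.467 m

4.47 m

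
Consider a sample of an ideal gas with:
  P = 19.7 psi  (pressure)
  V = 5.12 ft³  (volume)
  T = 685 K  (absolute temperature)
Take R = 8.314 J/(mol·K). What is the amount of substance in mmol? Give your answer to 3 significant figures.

3460 mmol

From the ideal-gas law: n = PV/(RT).
P = 19.7 psi = 1.358×10^5 Pa; V = 5.12 ft³ = 0.1450 m³; T = 685 K; R = 8.314 J/(mol·K).
n = 3.458 mol
3.458 mol × (1 mmol / 0.001000 mol) = 3458 mmol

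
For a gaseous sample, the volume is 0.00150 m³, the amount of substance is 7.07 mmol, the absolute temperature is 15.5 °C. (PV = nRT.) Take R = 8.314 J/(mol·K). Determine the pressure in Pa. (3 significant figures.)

From the ideal-gas law: P = nRT/V.
V = 0.00150 m³; n = 7.07 mmol = 0.007070 mol; T = 15.5 °C = 288.6 K; R = 8.314 J/(mol·K).
P = 11311 Pa  (the unit combination reduces to kg/(m·s²) = Pa)

11300 Pa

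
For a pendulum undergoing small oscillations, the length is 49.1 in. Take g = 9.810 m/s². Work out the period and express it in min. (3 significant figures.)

0.0373 min

T is given directly by: T = 2π√(L/g).
L = 49.1 in = 1.247 m; g = 9.810 m/s².
T = 2.240 s
2.240 s × (1 min / 60.00 s) = 0.03734 min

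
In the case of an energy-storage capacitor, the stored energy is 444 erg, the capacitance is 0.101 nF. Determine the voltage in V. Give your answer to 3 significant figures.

Rearranging E = ½C·V² for V: V = √(2E/C).
E = 444 erg = 4.440×10^-5 J; C = 0.101 nF = 1.010×10^-10 F.
V = 937.7 V

938 V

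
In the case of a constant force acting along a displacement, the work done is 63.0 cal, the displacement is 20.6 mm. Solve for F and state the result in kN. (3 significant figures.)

Solving W = F·d for F: F = W/d.
W = 63.0 cal = 263.6 J; d = 20.6 mm = 0.02060 m.
F = 12796 N
12796 N × (1 kN / 1000 N) = 12.80 kN

12.8 kN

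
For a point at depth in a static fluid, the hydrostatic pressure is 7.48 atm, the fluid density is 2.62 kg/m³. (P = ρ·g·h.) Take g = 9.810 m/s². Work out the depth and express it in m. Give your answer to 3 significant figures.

29500 m

Solving P = ρ·g·h for h: h = P/(ρ·g).
P = 7.48 atm = 7.579×10^5 Pa; ρ = 2.62 kg/m³; g = 9.810 m/s².
h = 29488 m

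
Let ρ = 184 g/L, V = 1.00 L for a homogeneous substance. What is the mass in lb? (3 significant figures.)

0.406 lb

Rearranging: m = ρV.
ρ = 184 g/L = 184.0 kg/m³; V = 1.00 L = 0.001000 m³.
m = 0.1840 kg
0.1840 kg × (1 lb / 0.4536 kg) = 0.4057 lb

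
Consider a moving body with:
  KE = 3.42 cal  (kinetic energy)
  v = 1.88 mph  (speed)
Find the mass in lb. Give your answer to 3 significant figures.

Rearranging: m = 2·KE/v².
KE = 3.42 cal = 14.31 J; v = 1.88 mph = 0.8404 m/s.
m = 40.52 kg
40.52 kg × (1 lb / 0.4536 kg) = 89.33 lb

89.3 lb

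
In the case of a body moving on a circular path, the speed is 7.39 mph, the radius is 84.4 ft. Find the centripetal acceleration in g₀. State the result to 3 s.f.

0.0433 g₀

Directly: a = v²/r.
v = 7.39 mph = 3.304 m/s; r = 84.4 ft = 25.73 m.
a = 0.4243 m/s²
0.4243 m/s² × (1 g₀ / 9.807 m/s²) = 0.04326 g₀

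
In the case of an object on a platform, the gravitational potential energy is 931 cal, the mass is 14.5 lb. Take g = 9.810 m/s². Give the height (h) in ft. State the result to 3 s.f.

Rearranging PE = m·g·h for h: h = PE/(m·g).
PE = 931 cal = 3895 J; m = 14.5 lb = 6.577 kg; g = 9.810 m/s².
h = 60.37 m
60.37 m × (1 ft / 0.3048 m) = 198.1 ft

198 ft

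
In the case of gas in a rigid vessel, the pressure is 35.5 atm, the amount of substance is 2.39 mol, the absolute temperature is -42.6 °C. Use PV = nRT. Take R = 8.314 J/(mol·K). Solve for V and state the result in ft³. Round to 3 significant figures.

From the ideal-gas law: V = nRT/P.
P = 35.5 atm = 3.597×10^6 Pa; n = 2.39 mol; T = -42.6 °C = 230.5 K; R = 8.314 J/(mol·K).
V = 0.001274 m³
0.001274 m³ × (1 ft³ / 0.02832 m³) = 0.04498 ft³

0.0450 ft³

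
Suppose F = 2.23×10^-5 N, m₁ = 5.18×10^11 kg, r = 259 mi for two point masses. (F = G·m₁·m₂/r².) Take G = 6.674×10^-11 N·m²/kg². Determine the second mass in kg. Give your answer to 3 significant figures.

1.12×10^5 kg

Solving F = G·m₁·m₂/r² for m₂: m₂ = F·r²/(G·m₁).
F = 2.23×10^-5 N; m₁ = 5.18×10^11 kg; r = 259 mi = 4.168×10^5 m; G = 6.674×10^-11 N·m²/kg².
m₂ = 1.121×10^5 kg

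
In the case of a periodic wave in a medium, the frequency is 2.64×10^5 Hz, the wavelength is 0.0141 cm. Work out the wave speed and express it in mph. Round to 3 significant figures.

83.3 mph

Directly: v = fλ.
f = 2.64×10^5 Hz; λ = 0.0141 cm = 1.410×10^-4 m.
v = 37.22 m/s
37.22 m/s × (1 mph / 0.4470 m/s) = 83.27 mph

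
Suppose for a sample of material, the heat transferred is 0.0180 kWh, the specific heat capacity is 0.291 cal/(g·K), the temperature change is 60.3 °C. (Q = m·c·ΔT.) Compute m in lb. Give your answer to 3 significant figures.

1.95 lb

Rearranging Q = m·c·ΔT for m: m = Q/(c·ΔT).
Q = 0.0180 kWh = 64800 J; c = 0.291 cal/(g·K) = 1218 J/(kg·K); ΔT = 60.3 °C = 60.30 K.
m = 0.8826 kg
0.8826 kg × (1 lb / 0.4536 kg) = 1.946 lb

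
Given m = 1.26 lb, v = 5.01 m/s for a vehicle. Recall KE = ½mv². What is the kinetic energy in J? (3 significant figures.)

KE is given directly by: KE = ½mv².
m = 1.26 lb = 0.5715 kg; v = 5.01 m/s.
KE = 7.173 J

7.17 J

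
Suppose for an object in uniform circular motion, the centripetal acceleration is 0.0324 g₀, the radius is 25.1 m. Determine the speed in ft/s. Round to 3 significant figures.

9.27 ft/s

Rearranging a = v²/r for v: v = √(a·r).
a = 0.0324 g₀ = 0.3177 m/s²; r = 25.1 m.
v = 2.824 m/s
2.824 m/s × (1 ft/s / 0.3048 m/s) = 9.265 ft/s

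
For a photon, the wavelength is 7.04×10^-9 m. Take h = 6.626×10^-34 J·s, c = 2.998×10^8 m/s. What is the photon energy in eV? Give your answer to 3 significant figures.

176 eV

Directly: E = hc/λ.
λ = 7.04×10^-9 m; h = 6.626×10^-34 J·s; c = 2.998×10^8 m/s.
E = 2.822×10^-17 J  (the unit combination reduces to kg·m²/s² = J)
2.822×10^-17 J × (1 eV / 1.602×10^-19 J) = 176.1 eV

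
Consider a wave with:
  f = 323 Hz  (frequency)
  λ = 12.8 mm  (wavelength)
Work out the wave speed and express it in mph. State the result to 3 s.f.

Directly: v = fλ.
f = 323 Hz; λ = 12.8 mm = 0.01280 m.
v = 4.134 m/s
4.134 m/s × (1 mph / 0.4470 m/s) = 9.248 mph

9.25 mph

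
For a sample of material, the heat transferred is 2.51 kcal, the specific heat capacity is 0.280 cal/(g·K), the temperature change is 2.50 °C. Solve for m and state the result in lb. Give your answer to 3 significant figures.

Rearranging: m = Q/(c·ΔT).
Q = 2.51 kcal = 10502 J; c = 0.280 cal/(g·K) = 1172 J/(kg·K); ΔT = 2.50 °C = 2.500 K.
m = 3.586 kg
3.586 kg × (1 lb / 0.4536 kg) = 7.905 lb

7.91 lb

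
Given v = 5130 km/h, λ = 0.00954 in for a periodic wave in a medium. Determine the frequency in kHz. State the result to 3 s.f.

5880 kHz

Rearranging v = f·λ for f: f = v/λ.
v = 5130 km/h = 1425 m/s; λ = 0.00954 in = 2.423×10^-4 m.
f = 5.881×10^6 Hz
5.881×10^6 Hz × (1 kHz / 1000 Hz) = 5881 kHz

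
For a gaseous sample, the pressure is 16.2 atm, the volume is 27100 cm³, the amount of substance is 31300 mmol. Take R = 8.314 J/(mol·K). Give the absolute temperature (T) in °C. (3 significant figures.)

Rearranging PV = nRT for T: T = PV/(nR).
P = 16.2 atm = 1.641×10^6 Pa; V = 27100 cm³ = 0.02710 m³; n = 31300 mmol = 31.30 mol; R = 8.314 J/(mol·K).
T = 170.9 K
170.9 K − 273.15 = -102.2 °C

-102 °C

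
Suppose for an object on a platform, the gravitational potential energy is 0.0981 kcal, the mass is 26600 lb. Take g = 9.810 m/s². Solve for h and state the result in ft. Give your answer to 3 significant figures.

0.0114 ft

Rearranging PE = m·g·h for h: h = PE/(m·g).
PE = 0.0981 kcal = 410.5 J; m = 26600 lb = 12066 kg; g = 9.810 m/s².
h = 0.003468 m
0.003468 m × (1 ft / 0.3048 m) = 0.01138 ft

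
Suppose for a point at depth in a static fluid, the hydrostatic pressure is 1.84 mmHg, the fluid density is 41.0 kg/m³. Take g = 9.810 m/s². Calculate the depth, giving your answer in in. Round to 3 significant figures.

24.0 in

Rearranging: h = P/(ρ·g).
P = 1.84 mmHg = 245.3 Pa; ρ = 41.0 kg/m³; g = 9.810 m/s².
h = 0.6099 m
0.6099 m × (1 in / 0.02540 m) = 24.01 in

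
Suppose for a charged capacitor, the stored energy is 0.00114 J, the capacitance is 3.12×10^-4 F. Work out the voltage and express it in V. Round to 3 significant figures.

2.70 V

Solving E = ½C·V² for V: V = √(2E/C).
E = 0.00114 J; C = 3.12×10^-4 F.
V = 2.703 V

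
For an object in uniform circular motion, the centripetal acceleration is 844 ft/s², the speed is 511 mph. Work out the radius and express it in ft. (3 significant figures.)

666 ft

Solving a = v²/r for r: r = v²/a.
a = 844 ft/s² = 257.3 m/s²; v = 511 mph = 228.4 m/s.
r = 202.9 m
202.9 m × (1 ft / 0.3048 m) = 665.5 ft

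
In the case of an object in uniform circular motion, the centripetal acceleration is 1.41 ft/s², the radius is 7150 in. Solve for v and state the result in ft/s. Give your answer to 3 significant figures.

Rearranging a = v²/r for v: v = √(a·r).
a = 1.41 ft/s² = 0.4298 m/s²; r = 7150 in = 181.6 m.
v = 8.835 m/s
8.835 m/s × (1 ft/s / 0.3048 m/s) = 28.98 ft/s

29.0 ft/s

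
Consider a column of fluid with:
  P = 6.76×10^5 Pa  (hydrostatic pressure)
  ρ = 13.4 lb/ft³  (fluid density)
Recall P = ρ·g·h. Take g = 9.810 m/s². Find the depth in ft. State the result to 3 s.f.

Solving P = ρ·g·h for h: h = P/(ρ·g).
P = 6.76×10^5 Pa; ρ = 13.4 lb/ft³ = 214.6 kg/m³; g = 9.810 m/s².
h = 321.0 m
321.0 m × (1 ft / 0.3048 m) = 1053 ft

1050 ft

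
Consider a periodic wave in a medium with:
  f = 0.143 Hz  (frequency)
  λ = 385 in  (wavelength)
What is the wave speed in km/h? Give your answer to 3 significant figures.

5.03 km/h

Directly: v = fλ.
f = 0.143 Hz; λ = 385 in = 9.779 m.
v = 1.398 m/s
1.398 m/s × (1 km/h / 0.2778 m/s) = 5.034 km/h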